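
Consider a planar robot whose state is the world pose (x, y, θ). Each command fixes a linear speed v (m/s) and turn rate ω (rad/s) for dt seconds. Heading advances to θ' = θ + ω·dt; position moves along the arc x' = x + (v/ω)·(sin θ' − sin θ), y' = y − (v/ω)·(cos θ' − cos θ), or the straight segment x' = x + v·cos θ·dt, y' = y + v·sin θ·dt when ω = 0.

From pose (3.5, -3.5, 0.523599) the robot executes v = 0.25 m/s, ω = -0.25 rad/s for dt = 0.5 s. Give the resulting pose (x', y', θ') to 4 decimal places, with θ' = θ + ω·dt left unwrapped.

θ' = 0.5236 + -0.25·0.5 = 0.3986
R = v/ω = 0.25/-0.25 = -1.0000
x' = 3.5 + -1.0000·(sin 0.3986 − sin 0.5236) = 3.6119
y' = -3.5 − -1.0000·(cos 0.3986 − cos 0.5236) = -3.4444

(3.6119, -3.4444, 0.3986)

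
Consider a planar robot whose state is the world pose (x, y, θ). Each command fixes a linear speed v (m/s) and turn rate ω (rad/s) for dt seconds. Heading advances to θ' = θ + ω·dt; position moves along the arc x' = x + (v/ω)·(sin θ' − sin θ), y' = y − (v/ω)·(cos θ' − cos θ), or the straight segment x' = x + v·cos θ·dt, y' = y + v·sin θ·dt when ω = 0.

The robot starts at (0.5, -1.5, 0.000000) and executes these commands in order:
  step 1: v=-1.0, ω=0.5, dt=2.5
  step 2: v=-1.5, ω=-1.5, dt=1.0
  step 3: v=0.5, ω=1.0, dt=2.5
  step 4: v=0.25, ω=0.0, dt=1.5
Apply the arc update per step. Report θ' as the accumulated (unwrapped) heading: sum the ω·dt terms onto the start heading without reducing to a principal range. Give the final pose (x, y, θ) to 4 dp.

step 1: θ'=1.2500 (R=-2.0000) → pose (-1.3980, -2.8694, 1.2500)
step 2: θ'=-0.2500 (R=1.0000) → pose (-2.5944, -3.5229, -0.2500)
step 3: θ'=2.2500 (R=0.5000) → pose (-2.0816, -2.7244, 2.2500)
step 4: θ'=2.2500 (straight) → pose (-2.3172, -2.4326, 2.2500)

(-2.3172, -2.4326, 2.2500)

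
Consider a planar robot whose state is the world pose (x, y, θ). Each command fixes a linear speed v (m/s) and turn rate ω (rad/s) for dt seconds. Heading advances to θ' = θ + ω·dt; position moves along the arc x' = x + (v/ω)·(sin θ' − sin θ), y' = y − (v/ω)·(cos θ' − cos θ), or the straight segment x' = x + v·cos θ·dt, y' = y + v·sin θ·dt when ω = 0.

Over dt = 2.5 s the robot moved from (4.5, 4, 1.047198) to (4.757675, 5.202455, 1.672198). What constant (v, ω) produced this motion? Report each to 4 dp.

Δθ = 1.672198 − 1.047198 = 0.625000
ω = Δθ/dt = 0.625000/2.5 = 0.2500
R = −Δy/(cos θ' − cos θ) = 2.0000
v = R·ω = 2.0000·0.2500 = 0.5000

v = 0.5000, ω = 0.2500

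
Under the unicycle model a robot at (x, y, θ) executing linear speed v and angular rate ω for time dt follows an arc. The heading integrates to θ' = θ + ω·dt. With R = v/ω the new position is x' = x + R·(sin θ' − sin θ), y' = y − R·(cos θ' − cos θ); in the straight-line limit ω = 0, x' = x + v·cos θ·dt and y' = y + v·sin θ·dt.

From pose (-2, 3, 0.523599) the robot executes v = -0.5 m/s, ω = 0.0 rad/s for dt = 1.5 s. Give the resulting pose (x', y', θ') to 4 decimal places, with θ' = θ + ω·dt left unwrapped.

(-2.6495, 2.6250, 0.5236)

θ' = 0.5236 + 0.0·1.5 = 0.5236
ω = 0 → straight: x' = -2 + -0.5·cos(0.5236)·1.5 = -2.6495
y' = 3 + -0.5·sin(0.5236)·1.5 = 2.6250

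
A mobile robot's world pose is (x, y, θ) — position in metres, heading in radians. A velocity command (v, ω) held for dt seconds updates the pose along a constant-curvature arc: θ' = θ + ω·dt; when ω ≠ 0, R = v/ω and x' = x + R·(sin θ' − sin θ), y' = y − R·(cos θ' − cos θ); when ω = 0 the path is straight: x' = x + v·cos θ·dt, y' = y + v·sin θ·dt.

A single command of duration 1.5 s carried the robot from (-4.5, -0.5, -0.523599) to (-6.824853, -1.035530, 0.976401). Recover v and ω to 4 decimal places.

v = -1.7500, ω = 1.0000

Δθ = 0.976401 − -0.523599 = 1.500000
ω = Δθ/dt = 1.500000/1.5 = 1.0000
R = Δx/(sin θ' − sin θ) = -1.7500
v = R·ω = -1.7500·1.0000 = -1.7500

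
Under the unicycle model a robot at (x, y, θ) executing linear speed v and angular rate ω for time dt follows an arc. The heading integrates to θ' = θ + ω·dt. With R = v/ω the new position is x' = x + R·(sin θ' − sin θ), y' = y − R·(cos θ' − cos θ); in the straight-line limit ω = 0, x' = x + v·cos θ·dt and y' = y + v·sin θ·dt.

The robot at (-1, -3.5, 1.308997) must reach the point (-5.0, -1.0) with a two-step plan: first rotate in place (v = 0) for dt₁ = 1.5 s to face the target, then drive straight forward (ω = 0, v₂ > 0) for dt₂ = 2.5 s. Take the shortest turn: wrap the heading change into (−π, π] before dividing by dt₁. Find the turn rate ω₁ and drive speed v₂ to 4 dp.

ω₁ = 0.8493, v₂ = 1.8868

heading to target = atan2(-1−-3.5, -5−-1) = 2.5830
Δθ = wrap(2.5830 − 1.3090) = 1.2740; ω₁ = Δθ/dt₁ = 0.8493
distance = √((-5−-1)² + (-1−-3.5)²) = 4.7170; v₂ = distance/dt₂ = 1.8868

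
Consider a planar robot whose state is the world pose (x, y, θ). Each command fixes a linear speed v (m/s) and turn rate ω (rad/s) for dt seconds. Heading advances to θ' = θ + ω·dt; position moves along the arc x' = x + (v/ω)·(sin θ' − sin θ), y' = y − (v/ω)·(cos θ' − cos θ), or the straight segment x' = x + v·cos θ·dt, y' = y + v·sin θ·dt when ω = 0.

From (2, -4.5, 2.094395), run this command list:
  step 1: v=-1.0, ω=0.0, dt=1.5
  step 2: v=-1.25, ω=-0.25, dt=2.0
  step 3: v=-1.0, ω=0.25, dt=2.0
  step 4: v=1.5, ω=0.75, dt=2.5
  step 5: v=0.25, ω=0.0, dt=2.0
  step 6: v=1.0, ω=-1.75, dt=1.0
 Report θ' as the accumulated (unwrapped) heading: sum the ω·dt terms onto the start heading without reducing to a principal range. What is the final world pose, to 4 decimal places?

(-0.4661, -10.0605, 2.2194)

step 1: θ'=2.0944 (straight) → pose (2.7500, -5.7990, 2.0944)
step 2: θ'=1.5944 (R=5.0000) → pose (3.4185, -8.1811, 1.5944)
step 3: θ'=2.0944 (R=-4.0000) → pose (3.9533, -10.0867, 2.0944)
step 4: θ'=3.9694 (R=2.0000) → pose (0.7483, -9.7337, 3.9694)
step 5: θ'=3.9694 (straight) → pose (0.4101, -10.1019, 3.9694)
step 6: θ'=2.2194 (R=-0.5714) → pose (-0.4661, -10.0605, 2.2194)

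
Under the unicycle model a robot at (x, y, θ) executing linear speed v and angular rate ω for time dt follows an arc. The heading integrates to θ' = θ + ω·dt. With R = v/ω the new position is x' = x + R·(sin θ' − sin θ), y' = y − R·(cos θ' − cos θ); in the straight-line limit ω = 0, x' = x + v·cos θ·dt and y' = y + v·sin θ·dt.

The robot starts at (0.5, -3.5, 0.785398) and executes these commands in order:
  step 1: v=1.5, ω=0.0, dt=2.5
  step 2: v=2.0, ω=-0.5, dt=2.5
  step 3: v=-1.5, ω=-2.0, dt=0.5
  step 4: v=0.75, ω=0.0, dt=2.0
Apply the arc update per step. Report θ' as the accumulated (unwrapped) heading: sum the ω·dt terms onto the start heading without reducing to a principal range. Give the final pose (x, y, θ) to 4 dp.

step 1: θ'=0.7854 (straight) → pose (3.1517, -0.8484, 0.7854)
step 2: θ'=-0.4646 (R=-4.0000) → pose (7.7723, -0.1008, -0.4646)
step 3: θ'=-1.4646 (R=0.7500) → pose (7.3626, 0.4902, -1.4646)
step 4: θ'=-1.4646 (straight) → pose (7.5216, -1.0013, -1.4646)

(7.5216, -1.0013, -1.4646)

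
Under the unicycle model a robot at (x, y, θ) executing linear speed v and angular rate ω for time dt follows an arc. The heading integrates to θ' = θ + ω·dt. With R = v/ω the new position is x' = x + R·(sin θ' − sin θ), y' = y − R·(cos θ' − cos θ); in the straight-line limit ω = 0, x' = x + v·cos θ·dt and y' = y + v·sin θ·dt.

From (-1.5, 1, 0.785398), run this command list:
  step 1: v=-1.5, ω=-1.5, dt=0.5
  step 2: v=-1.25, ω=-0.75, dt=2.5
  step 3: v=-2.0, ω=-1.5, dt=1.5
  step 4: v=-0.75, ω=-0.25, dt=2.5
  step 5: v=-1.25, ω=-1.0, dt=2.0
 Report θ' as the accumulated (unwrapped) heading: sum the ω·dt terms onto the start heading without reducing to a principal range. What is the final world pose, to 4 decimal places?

(-2.6785, 0.3504, -6.7146)

step 1: θ'=0.0354 (R=1.0000) → pose (-2.1717, 0.7077, 0.0354)
step 2: θ'=-1.8396 (R=1.6667) → pose (-3.8375, 2.8160, -1.8396)
step 3: θ'=-4.0896 (R=1.3333) → pose (-1.4691, 3.2396, -4.0896)
step 4: θ'=-4.7146 (R=3.0000) → pose (-0.9058, 1.4831, -4.7146)
step 5: θ'=-6.7146 (R=1.2500) → pose (-2.6785, 0.3504, -6.7146)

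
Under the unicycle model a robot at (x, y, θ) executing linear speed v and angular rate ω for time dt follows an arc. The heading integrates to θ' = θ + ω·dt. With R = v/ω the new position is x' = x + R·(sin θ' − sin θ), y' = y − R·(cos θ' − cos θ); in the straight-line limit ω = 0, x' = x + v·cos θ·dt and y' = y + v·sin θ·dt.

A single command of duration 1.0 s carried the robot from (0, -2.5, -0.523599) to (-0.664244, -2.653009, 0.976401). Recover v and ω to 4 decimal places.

Δθ = 0.976401 − -0.523599 = 1.500000
ω = Δθ/dt = 1.500000/1.0 = 1.5000
R = Δx/(sin θ' − sin θ) = -0.5000
v = R·ω = -0.5000·1.5000 = -0.7500

v = -0.7500, ω = 1.5000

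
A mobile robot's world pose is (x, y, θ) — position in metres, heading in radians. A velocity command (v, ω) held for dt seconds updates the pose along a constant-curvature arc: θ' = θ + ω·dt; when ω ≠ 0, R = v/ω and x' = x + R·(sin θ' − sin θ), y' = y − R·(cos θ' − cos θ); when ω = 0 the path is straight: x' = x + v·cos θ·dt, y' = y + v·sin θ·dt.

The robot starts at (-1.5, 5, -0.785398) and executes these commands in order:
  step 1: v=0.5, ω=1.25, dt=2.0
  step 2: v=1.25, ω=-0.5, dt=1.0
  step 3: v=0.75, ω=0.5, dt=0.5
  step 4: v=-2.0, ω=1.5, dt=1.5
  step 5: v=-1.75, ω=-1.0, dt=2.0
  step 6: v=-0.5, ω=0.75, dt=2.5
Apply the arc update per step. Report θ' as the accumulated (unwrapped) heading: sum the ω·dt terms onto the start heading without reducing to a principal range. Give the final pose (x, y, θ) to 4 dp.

step 1: θ'=1.7146 (R=0.4000) → pose (-0.8213, 5.3402, 1.7146)
step 2: θ'=1.2146 (R=-2.5000) → pose (-0.6902, 6.5702, 1.2146)
step 3: θ'=1.4646 (R=1.5000) → pose (-0.6045, 6.9343, 1.4646)
step 4: θ'=3.7146 (R=-1.3333) → pose (1.4442, 5.6726, 3.7146)
step 5: θ'=1.7146 (R=1.7500) → pose (4.1250, 4.4529, 1.7146)
step 6: θ'=3.5896 (R=-0.6667) → pose (5.0735, 3.9476, 3.5896)

(5.0735, 3.9476, 3.5896)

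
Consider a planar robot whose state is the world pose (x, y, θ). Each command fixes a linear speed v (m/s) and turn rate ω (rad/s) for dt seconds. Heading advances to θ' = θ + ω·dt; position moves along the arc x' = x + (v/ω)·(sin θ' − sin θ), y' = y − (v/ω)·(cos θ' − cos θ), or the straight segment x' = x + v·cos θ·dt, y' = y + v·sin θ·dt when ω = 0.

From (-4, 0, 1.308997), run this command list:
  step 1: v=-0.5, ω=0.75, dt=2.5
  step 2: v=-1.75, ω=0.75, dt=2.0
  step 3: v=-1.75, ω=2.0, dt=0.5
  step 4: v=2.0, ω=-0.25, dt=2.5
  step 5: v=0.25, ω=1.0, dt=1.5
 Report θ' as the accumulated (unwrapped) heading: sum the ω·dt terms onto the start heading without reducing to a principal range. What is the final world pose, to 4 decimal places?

step 1: θ'=3.1840 (R=-0.6667) → pose (-3.3278, -0.8386, 3.1840)
step 2: θ'=4.6840 (R=-2.3333) → pose (-1.0943, 1.4264, 4.6840)
step 3: θ'=5.6840 (R=-0.8750) → pose (-1.4755, 2.1738, 5.6840)
step 4: θ'=5.0590 (R=-8.0000) → pose (1.5370, -1.7149, 5.0590)
step 5: θ'=6.5590 (R=0.2500) → pose (1.8402, -1.8705, 6.5590)

(1.8402, -1.8705, 6.5590)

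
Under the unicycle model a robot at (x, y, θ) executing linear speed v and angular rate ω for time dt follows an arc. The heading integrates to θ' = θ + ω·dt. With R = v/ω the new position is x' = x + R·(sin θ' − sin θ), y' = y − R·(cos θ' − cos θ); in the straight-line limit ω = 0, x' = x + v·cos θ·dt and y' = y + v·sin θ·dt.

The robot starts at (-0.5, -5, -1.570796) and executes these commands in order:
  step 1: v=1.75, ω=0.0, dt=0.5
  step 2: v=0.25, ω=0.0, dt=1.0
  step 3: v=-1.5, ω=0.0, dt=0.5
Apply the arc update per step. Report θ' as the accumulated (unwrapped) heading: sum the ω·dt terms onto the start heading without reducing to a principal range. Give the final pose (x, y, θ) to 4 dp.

step 1: θ'=-1.5708 (straight) → pose (-0.5000, -5.8750, -1.5708)
step 2: θ'=-1.5708 (straight) → pose (-0.5000, -6.1250, -1.5708)
step 3: θ'=-1.5708 (straight) → pose (-0.5000, -5.3750, -1.5708)

(-0.5000, -5.3750, -1.5708)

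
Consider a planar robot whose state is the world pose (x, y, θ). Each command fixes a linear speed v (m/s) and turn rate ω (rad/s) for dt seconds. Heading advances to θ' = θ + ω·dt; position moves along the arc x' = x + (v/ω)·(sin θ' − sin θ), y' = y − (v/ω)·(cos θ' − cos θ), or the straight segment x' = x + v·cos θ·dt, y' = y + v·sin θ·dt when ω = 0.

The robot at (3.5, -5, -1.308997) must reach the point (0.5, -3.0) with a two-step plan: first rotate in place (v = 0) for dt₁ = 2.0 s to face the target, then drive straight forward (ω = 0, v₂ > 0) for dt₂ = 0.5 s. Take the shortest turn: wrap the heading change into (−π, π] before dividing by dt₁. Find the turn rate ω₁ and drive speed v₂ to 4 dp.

ω₁ = -1.2103, v₂ = 7.2111

heading to target = atan2(-3−-5, 0.5−3.5) = 2.5536
Δθ = wrap(2.5536 − -1.3090) = -2.4206; ω₁ = Δθ/dt₁ = -1.2103
distance = √((0.5−3.5)² + (-3−-5)²) = 3.6056; v₂ = distance/dt₂ = 7.2111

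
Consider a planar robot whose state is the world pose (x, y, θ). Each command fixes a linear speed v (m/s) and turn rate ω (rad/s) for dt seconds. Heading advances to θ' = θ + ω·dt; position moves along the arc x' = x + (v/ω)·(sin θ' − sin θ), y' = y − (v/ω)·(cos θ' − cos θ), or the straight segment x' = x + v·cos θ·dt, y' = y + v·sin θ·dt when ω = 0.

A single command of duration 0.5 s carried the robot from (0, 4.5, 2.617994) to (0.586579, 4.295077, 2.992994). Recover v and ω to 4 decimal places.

v = -1.2500, ω = 0.7500

Δθ = 2.992994 − 2.617994 = 0.375000
ω = Δθ/dt = 0.375000/0.5 = 0.7500
R = Δx/(sin θ' − sin θ) = -1.6667
v = R·ω = -1.6667·0.7500 = -1.2500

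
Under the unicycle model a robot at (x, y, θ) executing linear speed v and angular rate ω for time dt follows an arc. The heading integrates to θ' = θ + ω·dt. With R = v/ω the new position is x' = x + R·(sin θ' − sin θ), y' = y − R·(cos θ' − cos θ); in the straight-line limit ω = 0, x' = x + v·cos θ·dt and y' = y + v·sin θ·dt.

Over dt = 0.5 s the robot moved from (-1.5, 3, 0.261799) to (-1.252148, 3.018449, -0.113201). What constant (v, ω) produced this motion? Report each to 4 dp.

Δθ = -0.113201 − 0.261799 = -0.375000
ω = Δθ/dt = -0.375000/0.5 = -0.7500
R = Δx/(sin θ' − sin θ) = -0.6667
v = R·ω = -0.6667·-0.7500 = 0.5000

v = 0.5000, ω = -0.7500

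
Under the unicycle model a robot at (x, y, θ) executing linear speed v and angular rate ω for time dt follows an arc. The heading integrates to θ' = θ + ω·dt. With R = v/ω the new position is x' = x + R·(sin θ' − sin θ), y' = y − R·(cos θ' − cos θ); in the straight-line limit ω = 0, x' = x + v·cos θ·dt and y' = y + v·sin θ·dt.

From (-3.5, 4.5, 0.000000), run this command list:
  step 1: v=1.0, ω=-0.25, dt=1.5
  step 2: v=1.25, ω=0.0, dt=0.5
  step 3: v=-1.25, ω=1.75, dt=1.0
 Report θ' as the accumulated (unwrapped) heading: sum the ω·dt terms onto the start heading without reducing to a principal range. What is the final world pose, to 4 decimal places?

step 1: θ'=-0.3750 (R=-4.0000) → pose (-2.0349, 4.2220, -0.3750)
step 2: θ'=-0.3750 (straight) → pose (-1.4533, 3.9931, -0.3750)
step 3: θ'=1.3750 (R=-0.7143) → pose (-2.4156, 3.4674, 1.3750)

(-2.4156, 3.4674, 1.3750)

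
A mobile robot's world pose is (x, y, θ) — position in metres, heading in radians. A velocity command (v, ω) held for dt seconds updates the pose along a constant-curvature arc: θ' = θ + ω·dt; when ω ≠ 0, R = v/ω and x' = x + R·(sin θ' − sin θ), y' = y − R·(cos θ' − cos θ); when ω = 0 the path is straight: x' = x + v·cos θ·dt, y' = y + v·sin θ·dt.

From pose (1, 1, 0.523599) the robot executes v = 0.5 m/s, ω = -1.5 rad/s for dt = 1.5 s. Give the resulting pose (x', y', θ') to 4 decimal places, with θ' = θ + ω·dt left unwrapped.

θ' = 0.5236 + -1.5·1.5 = -1.7264
R = v/ω = 0.5/-1.5 = -0.3333
x' = 1 + -0.3333·(sin -1.7264 − sin 0.5236) = 1.4960
y' = 1 − -0.3333·(cos -1.7264 − cos 0.5236) = 0.6597

(1.4960, 0.6597, -1.7264)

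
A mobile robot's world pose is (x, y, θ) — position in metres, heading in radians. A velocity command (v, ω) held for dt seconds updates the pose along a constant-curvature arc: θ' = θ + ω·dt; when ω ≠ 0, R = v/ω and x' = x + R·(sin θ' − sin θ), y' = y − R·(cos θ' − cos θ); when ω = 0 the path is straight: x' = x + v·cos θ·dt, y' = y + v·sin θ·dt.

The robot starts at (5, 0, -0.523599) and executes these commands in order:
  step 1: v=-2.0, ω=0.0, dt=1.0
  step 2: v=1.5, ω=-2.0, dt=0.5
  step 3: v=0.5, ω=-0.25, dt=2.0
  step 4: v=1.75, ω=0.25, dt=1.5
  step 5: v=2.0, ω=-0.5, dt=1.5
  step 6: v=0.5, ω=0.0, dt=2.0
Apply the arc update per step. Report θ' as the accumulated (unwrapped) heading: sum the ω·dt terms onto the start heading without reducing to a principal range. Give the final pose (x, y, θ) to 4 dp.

(0.7402, -6.4132, -2.3986)

step 1: θ'=-0.5236 (straight) → pose (3.2679, 1.0000, -0.5236)
step 2: θ'=-1.5236 (R=-0.7500) → pose (3.6421, 0.3859, -1.5236)
step 3: θ'=-2.0236 (R=-2.0000) → pose (3.4428, -0.5835, -2.0236)
step 4: θ'=-1.6486 (R=7.0000) → pose (2.7585, -3.1018, -1.6486)
step 5: θ'=-2.3986 (R=-4.0000) → pose (1.4766, -5.7367, -2.3986)
step 6: θ'=-2.3986 (straight) → pose (0.7402, -6.4132, -2.3986)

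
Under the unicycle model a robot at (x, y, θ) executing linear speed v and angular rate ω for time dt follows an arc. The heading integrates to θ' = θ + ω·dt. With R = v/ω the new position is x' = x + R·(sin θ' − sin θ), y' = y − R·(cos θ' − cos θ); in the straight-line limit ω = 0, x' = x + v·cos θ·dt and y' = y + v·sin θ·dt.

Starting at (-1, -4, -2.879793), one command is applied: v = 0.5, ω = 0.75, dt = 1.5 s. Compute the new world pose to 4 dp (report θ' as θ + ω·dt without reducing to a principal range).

θ' = -2.8798 + 0.75·1.5 = -1.7548
R = v/ω = 0.5/0.75 = 0.6667
x' = -1 + 0.6667·(sin -1.7548 − sin -2.8798) = -1.4829
y' = -4 − 0.6667·(cos -1.7548 − cos -2.8798) = -4.5220

(-1.4829, -4.5220, -1.7548)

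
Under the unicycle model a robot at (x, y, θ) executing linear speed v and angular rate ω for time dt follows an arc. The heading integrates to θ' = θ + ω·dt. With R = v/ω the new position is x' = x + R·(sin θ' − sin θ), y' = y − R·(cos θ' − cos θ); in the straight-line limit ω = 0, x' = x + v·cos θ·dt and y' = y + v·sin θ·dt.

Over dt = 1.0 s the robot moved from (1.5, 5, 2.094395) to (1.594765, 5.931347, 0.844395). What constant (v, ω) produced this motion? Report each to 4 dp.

Δθ = 0.844395 − 2.094395 = -1.250000
ω = Δθ/dt = -1.250000/1.0 = -1.2500
R = −Δy/(cos θ' − cos θ) = -0.8000
v = R·ω = -0.8000·-1.2500 = 1.0000

v = 1.0000, ω = -1.2500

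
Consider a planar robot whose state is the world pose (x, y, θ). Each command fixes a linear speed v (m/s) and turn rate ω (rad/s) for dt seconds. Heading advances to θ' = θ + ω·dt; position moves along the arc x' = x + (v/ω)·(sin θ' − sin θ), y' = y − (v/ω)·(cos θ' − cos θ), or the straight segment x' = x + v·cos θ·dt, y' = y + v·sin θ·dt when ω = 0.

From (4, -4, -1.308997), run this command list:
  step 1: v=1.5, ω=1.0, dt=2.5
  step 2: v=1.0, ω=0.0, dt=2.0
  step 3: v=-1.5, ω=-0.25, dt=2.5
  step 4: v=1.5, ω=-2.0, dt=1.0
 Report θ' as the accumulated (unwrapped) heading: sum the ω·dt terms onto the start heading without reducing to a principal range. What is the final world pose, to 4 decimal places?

(6.3738, -5.6811, -1.4340)

step 1: θ'=1.1910 (R=1.5000) → pose (6.8420, -4.1679, 1.1910)
step 2: θ'=1.1910 (straight) → pose (7.5835, -2.3104, 1.1910)
step 3: θ'=0.5660 (R=6.0000) → pose (5.2286, -5.1503, 0.5660)
step 4: θ'=-1.4340 (R=-0.7500) → pose (6.3738, -5.6811, -1.4340)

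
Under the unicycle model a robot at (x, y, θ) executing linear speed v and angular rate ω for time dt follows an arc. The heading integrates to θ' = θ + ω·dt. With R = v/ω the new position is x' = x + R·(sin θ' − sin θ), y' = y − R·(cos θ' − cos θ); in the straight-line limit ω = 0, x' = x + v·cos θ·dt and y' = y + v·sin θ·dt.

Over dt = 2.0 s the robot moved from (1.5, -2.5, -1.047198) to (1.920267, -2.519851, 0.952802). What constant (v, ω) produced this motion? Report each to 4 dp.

Δθ = 0.952802 − -1.047198 = 2.000000
ω = Δθ/dt = 2.000000/2.0 = 1.0000
R = Δx/(sin θ' − sin θ) = 0.2500
v = R·ω = 0.2500·1.0000 = 0.2500

v = 0.2500, ω = 1.0000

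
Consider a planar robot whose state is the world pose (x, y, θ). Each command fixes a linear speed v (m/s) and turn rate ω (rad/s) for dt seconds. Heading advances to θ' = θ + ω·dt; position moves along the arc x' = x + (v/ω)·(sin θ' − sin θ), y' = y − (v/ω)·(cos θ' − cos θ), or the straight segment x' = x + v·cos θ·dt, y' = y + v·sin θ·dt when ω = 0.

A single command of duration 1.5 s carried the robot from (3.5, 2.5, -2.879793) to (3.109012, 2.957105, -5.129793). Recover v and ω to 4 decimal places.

v = 0.5000, ω = -1.5000

Δθ = -5.129793 − -2.879793 = -2.250000
ω = Δθ/dt = -2.250000/1.5 = -1.5000
R = −Δy/(cos θ' − cos θ) = -0.3333
v = R·ω = -0.3333·-1.5000 = 0.5000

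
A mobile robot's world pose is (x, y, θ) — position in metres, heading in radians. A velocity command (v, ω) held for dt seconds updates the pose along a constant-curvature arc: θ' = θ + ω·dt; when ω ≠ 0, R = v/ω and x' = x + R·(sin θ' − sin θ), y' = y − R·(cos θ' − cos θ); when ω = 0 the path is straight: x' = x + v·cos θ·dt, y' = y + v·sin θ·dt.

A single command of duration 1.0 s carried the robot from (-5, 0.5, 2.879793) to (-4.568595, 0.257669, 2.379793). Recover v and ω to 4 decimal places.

v = -0.5000, ω = -0.5000

Δθ = 2.379793 − 2.879793 = -0.500000
ω = Δθ/dt = -0.500000/1.0 = -0.5000
R = Δx/(sin θ' − sin θ) = 1.0000
v = R·ω = 1.0000·-0.5000 = -0.5000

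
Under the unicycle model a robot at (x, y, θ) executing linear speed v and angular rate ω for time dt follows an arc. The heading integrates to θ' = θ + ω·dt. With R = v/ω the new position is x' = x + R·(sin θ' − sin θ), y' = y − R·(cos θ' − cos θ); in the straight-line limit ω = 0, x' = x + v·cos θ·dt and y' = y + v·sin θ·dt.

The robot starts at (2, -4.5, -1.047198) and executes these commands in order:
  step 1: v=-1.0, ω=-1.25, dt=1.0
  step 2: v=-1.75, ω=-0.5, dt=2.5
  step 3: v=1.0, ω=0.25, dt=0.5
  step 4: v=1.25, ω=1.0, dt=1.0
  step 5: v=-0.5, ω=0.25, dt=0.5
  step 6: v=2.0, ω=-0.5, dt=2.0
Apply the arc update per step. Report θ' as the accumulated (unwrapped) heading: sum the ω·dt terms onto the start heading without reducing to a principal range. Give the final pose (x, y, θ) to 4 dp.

step 1: θ'=-2.2972 (R=0.8000) → pose (2.0948, -3.5687, -2.2972)
step 2: θ'=-3.5472 (R=3.5000) → pose (6.0923, -2.6773, -3.5472)
step 3: θ'=-3.4222 (R=4.0000) → pose (5.6217, -2.5092, -3.4222)
step 4: θ'=-2.4222 (R=1.2500) → pose (4.4519, -2.7700, -2.4222)
step 5: θ'=-2.2972 (R=-2.0000) → pose (4.6292, -2.5940, -2.2972)
step 6: θ'=-3.2972 (R=-4.0000) → pose (1.0190, -3.8889, -3.2972)

(1.0190, -3.8889, -3.2972)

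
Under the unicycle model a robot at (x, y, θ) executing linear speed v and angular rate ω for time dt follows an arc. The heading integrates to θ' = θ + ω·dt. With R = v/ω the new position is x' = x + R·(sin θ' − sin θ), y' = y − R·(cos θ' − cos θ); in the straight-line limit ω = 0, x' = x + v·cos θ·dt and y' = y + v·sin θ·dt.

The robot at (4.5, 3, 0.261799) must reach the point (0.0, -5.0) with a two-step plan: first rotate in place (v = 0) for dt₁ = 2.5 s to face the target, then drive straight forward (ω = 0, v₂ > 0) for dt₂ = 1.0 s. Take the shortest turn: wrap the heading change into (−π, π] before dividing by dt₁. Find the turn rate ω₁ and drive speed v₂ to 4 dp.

ω₁ = -0.9380, v₂ = 9.1788

heading to target = atan2(-5−3, 0−4.5) = -2.0832
Δθ = wrap(-2.0832 − 0.2618) = -2.3450; ω₁ = Δθ/dt₁ = -0.9380
distance = √((0−4.5)² + (-5−3)²) = 9.1788; v₂ = distance/dt₂ = 9.1788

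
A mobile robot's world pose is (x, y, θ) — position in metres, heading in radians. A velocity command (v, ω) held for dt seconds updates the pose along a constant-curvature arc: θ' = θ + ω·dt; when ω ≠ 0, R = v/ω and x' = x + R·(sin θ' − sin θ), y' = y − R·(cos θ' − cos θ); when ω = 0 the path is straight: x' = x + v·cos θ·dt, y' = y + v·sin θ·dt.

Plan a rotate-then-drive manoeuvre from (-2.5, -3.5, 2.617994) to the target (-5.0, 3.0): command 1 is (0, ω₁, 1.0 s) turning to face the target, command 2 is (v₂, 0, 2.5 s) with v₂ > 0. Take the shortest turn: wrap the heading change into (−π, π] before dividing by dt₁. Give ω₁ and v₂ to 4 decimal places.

ω₁ = -0.6800, v₂ = 2.7857

heading to target = atan2(3−-3.5, -5−-2.5) = 1.9380
Δθ = wrap(1.9380 − 2.6180) = -0.6800; ω₁ = Δθ/dt₁ = -0.6800
distance = √((-5−-2.5)² + (3−-3.5)²) = 6.9642; v₂ = distance/dt₂ = 2.7857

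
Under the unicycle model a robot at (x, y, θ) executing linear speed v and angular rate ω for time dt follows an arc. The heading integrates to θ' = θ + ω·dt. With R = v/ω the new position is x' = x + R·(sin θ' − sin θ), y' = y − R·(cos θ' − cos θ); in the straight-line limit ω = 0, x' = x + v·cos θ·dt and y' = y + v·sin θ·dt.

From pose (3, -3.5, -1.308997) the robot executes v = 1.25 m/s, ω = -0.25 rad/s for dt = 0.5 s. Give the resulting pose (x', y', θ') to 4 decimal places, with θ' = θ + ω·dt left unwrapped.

θ' = -1.3090 + -0.25·0.5 = -1.4340
R = v/ω = 1.25/-0.25 = -5.0000
x' = 3 + -5.0000·(sin -1.4340 − sin -1.3090) = 3.1237
y' = -3.5 − -5.0000·(cos -1.4340 − cos -1.3090) = -4.1122

(3.1237, -4.1122, -1.4340)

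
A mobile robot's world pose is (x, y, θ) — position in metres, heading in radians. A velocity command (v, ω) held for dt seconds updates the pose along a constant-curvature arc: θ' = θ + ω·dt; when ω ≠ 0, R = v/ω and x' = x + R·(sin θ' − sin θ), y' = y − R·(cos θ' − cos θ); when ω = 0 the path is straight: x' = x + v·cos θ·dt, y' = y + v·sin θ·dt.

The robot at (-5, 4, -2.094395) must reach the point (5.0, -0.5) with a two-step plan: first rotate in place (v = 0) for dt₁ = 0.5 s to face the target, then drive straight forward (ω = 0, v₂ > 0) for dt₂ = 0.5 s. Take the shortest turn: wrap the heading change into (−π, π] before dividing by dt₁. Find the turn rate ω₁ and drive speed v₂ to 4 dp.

ω₁ = 3.3431, v₂ = 21.9317

heading to target = atan2(-0.5−4, 5−-5) = -0.4229
Δθ = wrap(-0.4229 − -2.0944) = 1.6715; ω₁ = Δθ/dt₁ = 3.3431
distance = √((5−-5)² + (-0.5−4)²) = 10.9659; v₂ = distance/dt₂ = 21.9317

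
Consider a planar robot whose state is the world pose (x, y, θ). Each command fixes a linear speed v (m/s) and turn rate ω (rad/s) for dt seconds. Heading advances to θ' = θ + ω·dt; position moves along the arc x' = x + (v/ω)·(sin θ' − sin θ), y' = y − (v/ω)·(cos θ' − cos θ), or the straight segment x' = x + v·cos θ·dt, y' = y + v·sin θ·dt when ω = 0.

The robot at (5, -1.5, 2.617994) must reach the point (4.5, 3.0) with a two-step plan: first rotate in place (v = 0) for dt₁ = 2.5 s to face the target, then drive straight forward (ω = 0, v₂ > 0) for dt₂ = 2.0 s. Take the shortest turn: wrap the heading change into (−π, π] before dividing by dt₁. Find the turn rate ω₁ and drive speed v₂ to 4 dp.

ω₁ = -0.3746, v₂ = 2.2638

heading to target = atan2(3−-1.5, 4.5−5) = 1.6815
Δθ = wrap(1.6815 − 2.6180) = -0.9365; ω₁ = Δθ/dt₁ = -0.3746
distance = √((4.5−5)² + (3−-1.5)²) = 4.5277; v₂ = distance/dt₂ = 2.2638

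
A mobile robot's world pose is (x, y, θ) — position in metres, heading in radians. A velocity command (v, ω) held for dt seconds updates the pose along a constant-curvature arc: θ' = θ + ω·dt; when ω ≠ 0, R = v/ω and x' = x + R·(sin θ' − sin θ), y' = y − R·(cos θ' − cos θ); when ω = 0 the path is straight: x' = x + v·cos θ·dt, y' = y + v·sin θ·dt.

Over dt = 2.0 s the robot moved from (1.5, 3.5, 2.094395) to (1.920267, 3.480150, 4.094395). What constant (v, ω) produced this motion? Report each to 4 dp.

v = -0.2500, ω = 1.0000

Δθ = 4.094395 − 2.094395 = 2.000000
ω = Δθ/dt = 2.000000/2.0 = 1.0000
R = Δx/(sin θ' − sin θ) = -0.2500
v = R·ω = -0.2500·1.0000 = -0.2500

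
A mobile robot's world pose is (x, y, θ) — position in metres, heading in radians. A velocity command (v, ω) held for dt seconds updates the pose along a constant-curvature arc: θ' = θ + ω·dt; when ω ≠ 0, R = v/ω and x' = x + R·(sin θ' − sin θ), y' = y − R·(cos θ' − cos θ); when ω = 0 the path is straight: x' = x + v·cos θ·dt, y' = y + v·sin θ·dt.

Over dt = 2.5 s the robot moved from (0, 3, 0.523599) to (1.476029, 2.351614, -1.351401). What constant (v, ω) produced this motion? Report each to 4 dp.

Δθ = -1.351401 − 0.523599 = -1.875000
ω = Δθ/dt = -1.875000/2.5 = -0.7500
R = Δx/(sin θ' − sin θ) = -1.0000
v = R·ω = -1.0000·-0.7500 = 0.7500

v = 0.7500, ω = -0.7500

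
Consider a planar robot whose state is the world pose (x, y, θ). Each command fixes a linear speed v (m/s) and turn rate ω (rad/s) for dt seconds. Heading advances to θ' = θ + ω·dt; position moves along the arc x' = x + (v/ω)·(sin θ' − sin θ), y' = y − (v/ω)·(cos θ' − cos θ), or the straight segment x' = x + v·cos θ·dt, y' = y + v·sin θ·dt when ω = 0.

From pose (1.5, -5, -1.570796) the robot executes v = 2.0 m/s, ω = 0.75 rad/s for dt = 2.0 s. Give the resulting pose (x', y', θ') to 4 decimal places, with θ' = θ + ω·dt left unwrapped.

(3.9780, -7.6600, -0.0708)

θ' = -1.5708 + 0.75·2.0 = -0.0708
R = v/ω = 2.0/0.75 = 2.6667
x' = 1.5 + 2.6667·(sin -0.0708 − sin -1.5708) = 3.9780
y' = -5 − 2.6667·(cos -0.0708 − cos -1.5708) = -7.6600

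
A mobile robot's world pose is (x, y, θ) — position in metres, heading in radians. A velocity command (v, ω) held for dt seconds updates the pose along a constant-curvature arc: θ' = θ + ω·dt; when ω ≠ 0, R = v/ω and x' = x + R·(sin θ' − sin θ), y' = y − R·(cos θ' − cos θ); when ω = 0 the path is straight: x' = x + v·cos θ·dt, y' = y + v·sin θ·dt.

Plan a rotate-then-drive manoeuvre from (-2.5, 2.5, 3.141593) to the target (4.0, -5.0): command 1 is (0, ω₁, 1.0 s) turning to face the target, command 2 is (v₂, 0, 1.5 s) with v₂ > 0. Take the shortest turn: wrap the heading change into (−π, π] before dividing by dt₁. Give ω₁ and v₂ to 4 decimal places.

ω₁ = 2.2849, v₂ = 6.6165

heading to target = atan2(-5−2.5, 4−-2.5) = -0.8567
Δθ = wrap(-0.8567 − 3.1416) = 2.2849; ω₁ = Δθ/dt₁ = 2.2849
distance = √((4−-2.5)² + (-5−2.5)²) = 9.9247; v₂ = distance/dt₂ = 6.6165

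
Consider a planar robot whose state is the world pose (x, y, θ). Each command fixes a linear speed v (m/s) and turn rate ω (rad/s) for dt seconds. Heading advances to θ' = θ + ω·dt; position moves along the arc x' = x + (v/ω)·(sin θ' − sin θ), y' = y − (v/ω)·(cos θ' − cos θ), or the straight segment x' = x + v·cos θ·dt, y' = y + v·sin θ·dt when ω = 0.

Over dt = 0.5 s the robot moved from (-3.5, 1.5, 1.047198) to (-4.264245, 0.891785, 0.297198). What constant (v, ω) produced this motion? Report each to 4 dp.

Δθ = 0.297198 − 1.047198 = -0.750000
ω = Δθ/dt = -0.750000/0.5 = -1.5000
R = Δx/(sin θ' − sin θ) = 1.3333
v = R·ω = 1.3333·-1.5000 = -2.0000

v = -2.0000, ω = -1.5000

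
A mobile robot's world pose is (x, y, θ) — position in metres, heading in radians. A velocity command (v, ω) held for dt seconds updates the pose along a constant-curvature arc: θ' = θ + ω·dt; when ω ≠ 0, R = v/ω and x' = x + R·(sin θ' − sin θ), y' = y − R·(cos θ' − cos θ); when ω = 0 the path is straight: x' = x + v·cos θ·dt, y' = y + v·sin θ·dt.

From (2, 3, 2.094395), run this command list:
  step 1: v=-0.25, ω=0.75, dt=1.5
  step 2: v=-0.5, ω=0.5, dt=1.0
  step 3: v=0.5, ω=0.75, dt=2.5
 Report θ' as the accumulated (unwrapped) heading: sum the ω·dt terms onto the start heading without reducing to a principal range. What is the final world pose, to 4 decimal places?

(2.7234, 1.9205, 5.5944)

step 1: θ'=3.2194 (R=-0.3333) → pose (2.3146, 2.8343, 3.2194)
step 2: θ'=3.7194 (R=-1.0000) → pose (2.7830, 2.9937, 3.7194)
step 3: θ'=5.5944 (R=0.6667) → pose (2.7234, 1.9205, 5.5944)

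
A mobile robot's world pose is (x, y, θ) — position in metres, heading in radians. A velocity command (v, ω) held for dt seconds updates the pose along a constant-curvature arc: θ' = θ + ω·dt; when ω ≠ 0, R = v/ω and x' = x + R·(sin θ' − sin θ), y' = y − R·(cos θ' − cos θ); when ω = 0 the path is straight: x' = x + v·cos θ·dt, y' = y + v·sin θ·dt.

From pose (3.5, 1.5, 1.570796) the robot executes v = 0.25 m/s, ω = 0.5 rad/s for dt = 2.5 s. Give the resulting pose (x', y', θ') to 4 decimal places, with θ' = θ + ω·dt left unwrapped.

θ' = 1.5708 + 0.5·2.5 = 2.8208
R = v/ω = 0.25/0.5 = 0.5000
x' = 3.5 + 0.5000·(sin 2.8208 − sin 1.5708) = 3.1577
y' = 1.5 − 0.5000·(cos 2.8208 − cos 1.5708) = 1.9745

(3.1577, 1.9745, 2.8208)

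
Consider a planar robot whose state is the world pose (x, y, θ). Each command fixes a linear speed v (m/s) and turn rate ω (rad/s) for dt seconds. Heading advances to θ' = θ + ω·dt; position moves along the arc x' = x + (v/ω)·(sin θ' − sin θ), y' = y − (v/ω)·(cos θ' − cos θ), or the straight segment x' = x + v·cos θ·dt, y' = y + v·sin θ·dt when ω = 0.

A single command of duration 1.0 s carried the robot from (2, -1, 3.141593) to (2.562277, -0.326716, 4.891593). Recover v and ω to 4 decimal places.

v = -1.0000, ω = 1.7500

Δθ = 4.891593 − 3.141593 = 1.750000
ω = Δθ/dt = 1.750000/1.0 = 1.7500
R = −Δy/(cos θ' − cos θ) = -0.5714
v = R·ω = -0.5714·1.7500 = -1.0000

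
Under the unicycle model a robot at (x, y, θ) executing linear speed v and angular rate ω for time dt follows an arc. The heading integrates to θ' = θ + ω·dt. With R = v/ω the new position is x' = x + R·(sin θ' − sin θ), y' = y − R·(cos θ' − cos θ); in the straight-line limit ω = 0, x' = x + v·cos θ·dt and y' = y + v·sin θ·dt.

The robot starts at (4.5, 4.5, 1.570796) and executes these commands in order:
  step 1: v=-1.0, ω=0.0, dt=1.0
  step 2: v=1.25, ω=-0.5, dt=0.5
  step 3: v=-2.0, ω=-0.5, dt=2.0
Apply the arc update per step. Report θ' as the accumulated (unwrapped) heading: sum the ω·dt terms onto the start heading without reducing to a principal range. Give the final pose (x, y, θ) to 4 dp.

(1.9634, 1.3122, 0.3208)

step 1: θ'=1.5708 (straight) → pose (4.5000, 3.5000, 1.5708)
step 2: θ'=1.3208 (R=-2.5000) → pose (4.5777, 4.1185, 1.3208)
step 3: θ'=0.3208 (R=4.0000) → pose (1.9634, 1.3122, 0.3208)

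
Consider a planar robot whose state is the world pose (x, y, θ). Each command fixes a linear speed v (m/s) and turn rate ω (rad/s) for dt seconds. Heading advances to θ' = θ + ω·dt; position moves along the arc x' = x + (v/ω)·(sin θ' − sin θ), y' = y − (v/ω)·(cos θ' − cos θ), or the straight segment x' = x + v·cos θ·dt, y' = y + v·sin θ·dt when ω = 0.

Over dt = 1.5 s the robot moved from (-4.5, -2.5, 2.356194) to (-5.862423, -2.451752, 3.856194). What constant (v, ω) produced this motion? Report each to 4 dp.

v = 1.0000, ω = 1.0000

Δθ = 3.856194 − 2.356194 = 1.500000
ω = Δθ/dt = 1.500000/1.5 = 1.0000
R = Δx/(sin θ' − sin θ) = 1.0000
v = R·ω = 1.0000·1.0000 = 1.0000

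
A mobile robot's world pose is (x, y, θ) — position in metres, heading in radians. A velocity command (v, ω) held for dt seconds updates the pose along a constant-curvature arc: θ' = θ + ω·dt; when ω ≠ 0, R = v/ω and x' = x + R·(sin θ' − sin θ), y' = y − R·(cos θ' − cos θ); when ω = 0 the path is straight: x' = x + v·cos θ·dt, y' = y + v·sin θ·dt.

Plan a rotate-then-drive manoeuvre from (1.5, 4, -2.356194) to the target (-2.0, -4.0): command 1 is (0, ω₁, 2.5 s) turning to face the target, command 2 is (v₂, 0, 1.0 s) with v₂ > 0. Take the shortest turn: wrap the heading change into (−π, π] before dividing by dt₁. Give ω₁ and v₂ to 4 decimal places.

heading to target = atan2(-4−4, -2−1.5) = -1.9832
Δθ = wrap(-1.9832 − -2.3562) = 0.3730; ω₁ = Δθ/dt₁ = 0.1492
distance = √((-2−1.5)² + (-4−4)²) = 8.7321; v₂ = distance/dt₂ = 8.7321

ω₁ = 0.1492, v₂ = 8.7321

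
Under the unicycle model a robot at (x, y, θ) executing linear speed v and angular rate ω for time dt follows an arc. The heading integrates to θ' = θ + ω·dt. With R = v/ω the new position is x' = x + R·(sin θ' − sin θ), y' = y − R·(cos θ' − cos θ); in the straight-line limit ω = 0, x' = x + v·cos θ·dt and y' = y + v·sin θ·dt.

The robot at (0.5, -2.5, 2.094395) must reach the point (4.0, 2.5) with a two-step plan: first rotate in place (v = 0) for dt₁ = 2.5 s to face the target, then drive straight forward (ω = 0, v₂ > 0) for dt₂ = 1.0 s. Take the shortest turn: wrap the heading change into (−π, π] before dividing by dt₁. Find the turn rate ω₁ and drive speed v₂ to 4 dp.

heading to target = atan2(2.5−-2.5, 4−0.5) = 0.9601
Δθ = wrap(0.9601 − 2.0944) = -1.1343; ω₁ = Δθ/dt₁ = -0.4537
distance = √((4−0.5)² + (2.5−-2.5)²) = 6.1033; v₂ = distance/dt₂ = 6.1033

ω₁ = -0.4537, v₂ = 6.1033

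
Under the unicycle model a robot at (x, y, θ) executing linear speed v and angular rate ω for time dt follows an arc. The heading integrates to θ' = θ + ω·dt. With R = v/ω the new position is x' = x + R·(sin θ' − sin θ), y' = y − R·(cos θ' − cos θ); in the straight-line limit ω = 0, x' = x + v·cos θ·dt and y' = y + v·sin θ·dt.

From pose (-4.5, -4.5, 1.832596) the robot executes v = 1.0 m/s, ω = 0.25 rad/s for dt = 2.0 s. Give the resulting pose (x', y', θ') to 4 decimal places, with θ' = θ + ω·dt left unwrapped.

(-5.4693, -2.7744, 2.3326)

θ' = 1.8326 + 0.25·2.0 = 2.3326
R = v/ω = 1.0/0.25 = 4.0000
x' = -4.5 + 4.0000·(sin 2.3326 − sin 1.8326) = -5.4693
y' = -4.5 − 4.0000·(cos 2.3326 − cos 1.8326) = -2.7744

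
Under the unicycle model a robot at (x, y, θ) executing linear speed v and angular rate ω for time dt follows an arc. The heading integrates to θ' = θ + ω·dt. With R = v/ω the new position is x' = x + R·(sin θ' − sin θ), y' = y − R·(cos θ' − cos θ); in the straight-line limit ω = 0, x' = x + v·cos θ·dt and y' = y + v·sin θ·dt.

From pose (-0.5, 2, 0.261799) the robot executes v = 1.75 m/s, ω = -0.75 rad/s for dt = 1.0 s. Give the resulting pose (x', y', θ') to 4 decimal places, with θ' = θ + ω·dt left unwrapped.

θ' = 0.2618 + -0.75·1.0 = -0.4882
R = v/ω = 1.75/-0.75 = -2.3333
x' = -0.5 + -2.3333·(sin -0.4882 − sin 0.2618) = 1.1983
y' = 2 − -2.3333·(cos -0.4882 − cos 0.2618) = 1.8069

(1.1983, 1.8069, -0.4882)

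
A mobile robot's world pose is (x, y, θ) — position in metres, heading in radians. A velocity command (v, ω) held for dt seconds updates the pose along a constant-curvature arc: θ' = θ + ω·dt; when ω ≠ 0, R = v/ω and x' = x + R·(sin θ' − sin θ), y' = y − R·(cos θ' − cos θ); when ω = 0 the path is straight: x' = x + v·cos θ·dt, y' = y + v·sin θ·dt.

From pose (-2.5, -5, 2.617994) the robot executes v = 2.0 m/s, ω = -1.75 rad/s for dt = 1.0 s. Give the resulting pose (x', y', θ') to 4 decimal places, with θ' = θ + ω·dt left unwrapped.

θ' = 2.6180 + -1.75·1.0 = 0.8680
R = v/ω = 2.0/-1.75 = -1.1429
x' = -2.5 + -1.1429·(sin 0.8680 − sin 2.6180) = -2.8006
y' = -5 − -1.1429·(cos 0.8680 − cos 2.6180) = -3.2716

(-2.8006, -3.2716, 0.8680)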